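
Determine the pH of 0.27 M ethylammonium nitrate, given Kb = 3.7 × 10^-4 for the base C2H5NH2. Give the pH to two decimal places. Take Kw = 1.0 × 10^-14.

pH = 5.57

C2H5NH3+ is the conjugate acid of the weak base C2H5NH2.
Ka = Kw/Kb = 1.0×10^-14 / 3.7 × 10^-4 = 2.70 × 10^-11
Let x = [H+] at equilibrium. Ka = x²/(0.27 − x).
Neglecting x in the denominator: x = √(2.70 × 10^-11 × 0.27) = 2.70 × 10^-6 M
pH = −log(2.70 × 10^-6) = 5.57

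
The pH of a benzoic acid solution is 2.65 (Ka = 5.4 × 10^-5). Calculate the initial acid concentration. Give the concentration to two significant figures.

[H+] = 10^(-2.65) = 2.24 × 10^-3 M = x
Ka = x²/(C₀ − x) ⇒ C₀ = x + x²/Ka
C₀ = 2.24 × 10^-3 + (2.24 × 10^-3)²/(5.4 × 10^-5) = 9.52 × 10^-2 M

C₀ = 9.5 × 10^-2 M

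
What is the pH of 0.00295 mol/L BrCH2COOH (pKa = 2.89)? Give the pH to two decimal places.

pH = 2.85

BrCH2COOH ⇌ BrCH2COO- + H+
Ka = 10^(−2.89) = 1.29 × 10^-3
Ka = [H+]²/(0.00295 − [H+]) = 1.29 × 10^-3
[H+] is not negligible relative to C₀; solve [H+]² + 0.00129·[H+] − 3.81e-06 = 0.
[H+] = (−Ka + √(Ka² + 4·Ka·C₀))/2 = 1.41 × 10^-3 M
pH = −log(1.41 × 10^-3) = 2.85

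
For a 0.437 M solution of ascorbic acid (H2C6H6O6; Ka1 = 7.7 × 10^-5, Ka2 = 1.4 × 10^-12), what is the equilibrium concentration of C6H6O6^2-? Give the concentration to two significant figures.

First ionization gives [H+] ≈ [HC6H6O6-] = 5.80 × 10^-3 M.
Second step: Ka2 = [H+][C6H6O6^2-]/[HC6H6O6-] ≈ [C6H6O6^2-] (since [H+] ≈ [HC6H6O6-]).
So [C6H6O6^2-] ≈ Ka2.

1.4 × 10^-12 M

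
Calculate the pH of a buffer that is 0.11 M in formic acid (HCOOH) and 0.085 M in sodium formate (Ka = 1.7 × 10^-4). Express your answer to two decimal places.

pH = 3.66

pKa = −log(1.7 × 10^-4) = 3.770
Henderson–Hasselbalch: pH = pKa + log([HCOO-]/[HCOOH]) = 3.770 + log(0.085/0.11)
pH = 3.770 + (-0.112) = 3.66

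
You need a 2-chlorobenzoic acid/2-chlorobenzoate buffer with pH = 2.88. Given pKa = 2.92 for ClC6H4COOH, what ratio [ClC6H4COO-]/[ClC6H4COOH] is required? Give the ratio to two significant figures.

pH = pKa + log(r) ⇒ log(r) = 2.88 − 2.92 = -0.04
r = [ClC6H4COO-]/[ClC6H4COOH] = 10^(-0.04) = 0.912

ratio = 0.91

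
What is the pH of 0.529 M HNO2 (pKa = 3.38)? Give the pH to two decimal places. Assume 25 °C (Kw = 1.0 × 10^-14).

HNO2 ⇌ NO2- + H+
Ka = 10^(−3.38) = 4.17 × 10^-4
From the ICE table, Ka = [H+]²/(0.529 − [H+]) = 4.17 × 10^-4.
Since Ka ≪ C₀, [H+] ≈ √(Ka·C₀) = 1.49 × 10^-2 M.
([H+]/C₀ = 2.8% < 5%, so the approximation holds.)
pH = −log(1.49 × 10^-2) = 1.83

pH = 1.83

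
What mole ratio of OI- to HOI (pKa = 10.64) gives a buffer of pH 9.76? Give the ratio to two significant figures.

ratio = 0.13

pH = pKa + log(r) ⇒ log(r) = 9.76 − 10.64 = -0.88
r = [OI-]/[HOI] = 10^(-0.88) = 0.132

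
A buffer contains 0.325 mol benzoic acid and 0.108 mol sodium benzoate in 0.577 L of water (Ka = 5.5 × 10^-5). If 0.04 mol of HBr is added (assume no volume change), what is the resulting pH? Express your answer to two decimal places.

pH = 3.53

Added H+ converts C6H5COO- to C6H5COOH: C6H5COOH → 0.365 mol, C6H5COO- → 0.068 mol.
pKa = −log(5.5 × 10^-5) = 4.260
pH = pKa + log(n_C6H5COO-/n_C6H5COOH) = 4.260 + log(0.068/0.365) = 4.260 + (-0.730)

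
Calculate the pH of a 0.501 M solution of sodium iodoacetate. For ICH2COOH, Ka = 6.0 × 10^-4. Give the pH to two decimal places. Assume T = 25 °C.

ICH2COO- is the conjugate base of the weak acid ICH2COOH.
Kb = Kw/Ka = 1.0×10^-14 / 6.0 × 10^-4 = 1.67 × 10^-11
Let x = [OH-] at equilibrium. Kb = x²/(0.501 − x).
Neglecting x in the denominator: x = √(1.67 × 10^-11 × 0.501) = 2.89 × 10^-6 M
Check: 0.00058% ionized — well under 5%, approximation valid.
pOH = −log(2.89 × 10^-6) = 5.54; pH = 14.00 − 5.54 = 8.46

pH = 8.46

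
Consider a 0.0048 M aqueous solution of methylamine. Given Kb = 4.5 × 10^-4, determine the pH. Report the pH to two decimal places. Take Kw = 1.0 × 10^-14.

CH3NH2 + H2O ⇌ CH3NH3+ + OH-
From the ICE table, Kb = [OH-]²/(0.0048 − [OH-]) = 4.5 × 10^-4.
The 5% rule fails; solving [OH-]² + Kb·[OH-] − Kb·C₀ = 0 exactly:
[OH-] = [−0.00045 + √(0.00045² + 8.64e-06)]/2 = 1.26 × 10^-3 M
pOH = −log(1.26 × 10^-3) = 2.90; pH = 14.00 − 2.90 = 11.10

pH = 11.10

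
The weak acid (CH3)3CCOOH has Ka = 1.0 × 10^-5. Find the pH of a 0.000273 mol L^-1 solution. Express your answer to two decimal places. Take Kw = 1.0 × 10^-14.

(CH3)3CCOOH ⇌ (CH3)3CCOO- + H+
Let x = [H+] at equilibrium. Ka = x²/(0.000273 − x).
x is not negligible relative to C₀; solve x² + 1e-05·x − 2.73e-09 = 0.
x = [−1e-05 + √(1e-05² + 1.09e-08)]/2 = 4.75 × 10^-5 M
pH = −log(4.75 × 10^-5) = 4.32

pH = 4.32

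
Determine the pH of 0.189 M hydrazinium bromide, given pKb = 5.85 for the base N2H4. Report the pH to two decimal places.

N2H5+ is the conjugate acid of the weak base N2H4.
Kb = 10^(−5.85) = 1.41 × 10^-6
Ka = Kw/Kb = 1.0×10^-14 / 1.41 × 10^-6 = 7.09 × 10^-9
Let x = [H+] at equilibrium. Ka = x²/(0.189 − x).
Since Ka ≪ C₀, x ≈ √(Ka·C₀) = 3.66 × 10^-5 M.
pH = −log[H+] = −log(3.66 × 10^-5) = 4.44

pH = 4.44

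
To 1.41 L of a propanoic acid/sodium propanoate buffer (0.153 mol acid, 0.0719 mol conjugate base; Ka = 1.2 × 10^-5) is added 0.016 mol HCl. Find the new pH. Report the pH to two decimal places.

pH = 4.44

Added H+ converts CH3CH2COO- to CH3CH2COOH: CH3CH2COOH → 0.169 mol, CH3CH2COO- → 0.0559 mol.
pKa = −log(1.2 × 10^-5) = 4.921
Henderson–Hasselbalch with mole ratio 0.0559/0.169: pH = 4.921 + (-0.480)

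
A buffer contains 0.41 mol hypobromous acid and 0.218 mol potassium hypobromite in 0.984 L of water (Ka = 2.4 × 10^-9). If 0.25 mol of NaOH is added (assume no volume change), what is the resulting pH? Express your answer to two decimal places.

OH- converts HOBr to OBr-: HOBr → 0.16 mol, OBr- → 0.468 mol.
pKa = −log(2.4 × 10^-9) = 8.620
pH = pKa + log(n_OBr-/n_HOBr) = 8.620 + log(0.468/0.16) = 8.620 + (+0.466)

pH = 9.09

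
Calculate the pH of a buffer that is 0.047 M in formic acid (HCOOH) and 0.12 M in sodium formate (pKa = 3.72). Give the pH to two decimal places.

Henderson–Hasselbalch: pH = pKa + log([HCOO-]/[HCOOH]) = 3.72 + log(0.12/0.047)
pH = 3.72 + (+0.407) = 4.13

pH = 4.13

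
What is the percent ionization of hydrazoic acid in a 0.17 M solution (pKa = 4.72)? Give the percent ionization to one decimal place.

HN3 ⇌ N3- + H+; let x = [H+] at equilibrium.
Ka = 10^(−4.72) = 1.91 × 10^-5
x ≈ √(Ka·C₀) = √(1.91 × 10^-5 × 0.17) = 1.80 × 10^-3 M
Fraction ionized = 1.80 × 10^-3 / 0.17 = 0.0106 → 1.1%

1.1%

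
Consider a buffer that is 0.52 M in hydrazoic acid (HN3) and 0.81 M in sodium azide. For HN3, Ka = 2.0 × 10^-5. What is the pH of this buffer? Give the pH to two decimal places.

pH = 4.89

pKa = −log(2.0 × 10^-5) = 4.699
pH = pKa + log([A⁻]/[HA]) = 4.699 + log(0.81/0.52)
pH = 4.699 + (+0.192) = 4.89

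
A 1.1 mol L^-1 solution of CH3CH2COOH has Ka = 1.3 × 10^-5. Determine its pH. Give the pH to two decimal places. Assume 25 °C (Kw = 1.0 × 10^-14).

pH = 2.42

CH3CH2COOH ⇌ CH3CH2COO- + H+
Ka = [H+]²/(1.1 − [H+]) = 1.3 × 10^-5
Neglecting [H+] in the denominator: [H+] = √(1.3 × 10^-5 × 1.1) = 3.78 × 10^-3 M
([H+]/C₀ = 0.34% < 5%, so the approximation holds.)
pH = −log(3.78 × 10^-3) = 2.42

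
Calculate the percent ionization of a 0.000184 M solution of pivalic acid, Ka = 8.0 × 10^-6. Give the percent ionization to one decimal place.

18.8%

(CH3)3CCOOH ⇌ (CH3)3CCOO- + H+; let x = [H+] at equilibrium.
Solve x² + 8e-06x − 1.47e-09 = 0 → x = 3.46 × 10^-5 M
% ionization = x/C₀ × 100% = 3.46 × 10^-5/0.000184 × 100% = 18.8%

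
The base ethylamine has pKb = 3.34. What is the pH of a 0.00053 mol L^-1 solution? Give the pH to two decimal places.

C2H5NH2 + H2O ⇌ C2H5NH3+ + OH-
Kb = 10^(−3.34) = 4.57 × 10^-4
Let x = [OH-] at equilibrium. Kb = x²/(0.00053 − x).
x is not negligible relative to C₀; solve x² + 0.000457·x − 2.42e-07 = 0.
x = [−0.000457 + √(0.000457² + 9.69e-07)]/2 = 3.14 × 10^-4 M
pOH = 3.50, so pH = 14.00 − pOH = 10.50

pH = 10.50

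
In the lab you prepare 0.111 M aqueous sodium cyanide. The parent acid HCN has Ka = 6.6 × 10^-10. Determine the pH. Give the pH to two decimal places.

pH = 11.11

CN- is the conjugate base of the weak acid HCN.
Kb = Kw/Ka = 1.0×10^-14 / 6.6 × 10^-10 = 1.52 × 10^-5
Let x = [OH-] at equilibrium. Kb = x²/(0.111 − x).
Since Kb ≪ C₀, x ≈ √(Kb·C₀) = 1.30 × 10^-3 M.
(x/C₀ = 1.2% < 5%, so the approximation holds.)
pOH = 2.89, so pH = 14.00 − pOH = 11.11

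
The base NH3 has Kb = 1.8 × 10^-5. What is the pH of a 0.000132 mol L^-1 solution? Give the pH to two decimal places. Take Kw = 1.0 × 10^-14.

pH = 9.61

NH3 + H2O ⇌ NH4+ + OH-
From the ICE table, Kb = [OH-]²/(0.000132 − [OH-]) = 1.8 × 10^-5.
The 5% rule fails; solving [OH-]² + Kb·[OH-] − Kb·C₀ = 0 exactly:
[OH-] = (−Kb + √(Kb² + 4·Kb·C₀))/2 = 4.06 × 10^-5 M
pOH = −log(4.06 × 10^-5) = 4.39; pH = 14.00 − 4.39 = 9.61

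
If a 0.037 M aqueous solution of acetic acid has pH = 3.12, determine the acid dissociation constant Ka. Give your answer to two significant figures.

[H+] = 10^(-3.12) = 7.59 × 10^-4 M
At equilibrium [HA] = 0.037 − 7.59 × 10^-4 = 3.62 × 10^-2 M
Ka = [H+][A-]/[HA] = (7.59 × 10^-4)² / 3.62 × 10^-2 = 1.6 × 10^-5

Ka = 1.6 × 10^-5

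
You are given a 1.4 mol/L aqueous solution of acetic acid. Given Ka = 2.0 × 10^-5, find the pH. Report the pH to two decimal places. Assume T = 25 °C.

pH = 2.28

CH3COOH ⇌ CH3COO- + H+
Ka = [H+]²/(1.4 − [H+]) = 2.0 × 10^-5
Since Ka ≪ C₀, [H+] ≈ √(Ka·C₀) = 5.29 × 10^-3 M.
pH = −log(5.29 × 10^-3) = 2.28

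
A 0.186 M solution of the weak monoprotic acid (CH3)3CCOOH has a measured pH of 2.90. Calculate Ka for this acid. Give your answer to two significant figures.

[H+] = 10^(-2.90) = 1.26 × 10^-3 M
At equilibrium [HA] = 0.186 − 1.26 × 10^-3 = 1.85 × 10^-1 M
Ka = [H+][A-]/[HA] = (1.26 × 10^-3)² / 1.85 × 10^-1 = 8.6 × 10^-6

Ka = 8.6 × 10^-6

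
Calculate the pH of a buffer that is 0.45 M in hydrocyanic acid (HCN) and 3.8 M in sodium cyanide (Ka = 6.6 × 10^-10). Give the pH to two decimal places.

pH = 10.11

pKa = −log(6.6 × 10^-10) = 9.180
pH = pKa + log([A⁻]/[HA]) = 9.180 + log(3.8/0.45)
pH = 9.180 + (+0.927) = 10.11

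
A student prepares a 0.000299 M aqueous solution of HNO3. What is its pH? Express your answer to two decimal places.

HNO3 is a strong acid and dissociates completely, so [H+] = 0.000299 M.
pH = -log(0.000299) = 3.52

pH = 3.52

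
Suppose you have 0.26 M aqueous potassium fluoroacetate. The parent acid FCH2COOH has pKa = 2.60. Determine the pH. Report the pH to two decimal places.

FCH2COO- is the conjugate base of the weak acid FCH2COOH.
Ka = 10^(−2.60) = 2.51 × 10^-3
Kb = Kw/Ka = 1.0×10^-14 / 2.51 × 10^-3 = 3.98 × 10^-12
From the ICE table, Kb = x²/(0.26 − x) = 3.98 × 10^-12.
Assume x ≪ 0.26: x ≈ √(3.98 × 10^-12 × 0.26) = 1.02 × 10^-6 M
pOH = −log(1.02 × 10^-6) = 5.99; pH = 14.00 − 5.99 = 8.01

pH = 8.01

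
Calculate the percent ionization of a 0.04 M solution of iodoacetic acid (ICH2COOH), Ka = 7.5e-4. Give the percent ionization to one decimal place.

ICH2COOH ⇌ ICH2COO- + H+; let x = [H+] at equilibrium.
Ka = x²/(C₀ − x); solving the quadratic gives x = 5.12 × 10^-3 M.
Fraction ionized = 5.12 × 10^-3 / 0.04 = 0.1280 → 12.8%

12.8%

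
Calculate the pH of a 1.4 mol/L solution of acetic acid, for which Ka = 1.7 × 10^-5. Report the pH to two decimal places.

CH3COOH ⇌ CH3COO- + H+
Ka = x²/(1.4 − x) = 1.7 × 10^-5
Neglecting x in the denominator: x = √(1.7 × 10^-5 × 1.4) = 4.88 × 10^-3 M
pH = −log(4.88 × 10^-3) = 2.31

pH = 2.31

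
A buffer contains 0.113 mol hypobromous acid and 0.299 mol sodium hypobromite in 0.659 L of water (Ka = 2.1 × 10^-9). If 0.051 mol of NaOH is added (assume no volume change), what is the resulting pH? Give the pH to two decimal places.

OH- converts HOBr to OBr-: HOBr → 0.062 mol, OBr- → 0.35 mol.
pKa = −log(2.1 × 10^-9) = 8.678
pH = pKa + log(n_OBr-/n_HOBr) = 8.678 + log(0.35/0.062) = 8.678 + (+0.752)

pH = 9.43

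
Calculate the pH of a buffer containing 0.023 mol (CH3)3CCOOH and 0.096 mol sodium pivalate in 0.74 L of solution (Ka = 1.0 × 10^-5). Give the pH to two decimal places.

pH = 5.62

pKa = −log(1.0 × 10^-5) = 5.000
Using pH = pKa + log([base]/[acid]) with [base]/[acid] = 0.096/0.023:
pH = 5.000 + (+0.621) = 5.62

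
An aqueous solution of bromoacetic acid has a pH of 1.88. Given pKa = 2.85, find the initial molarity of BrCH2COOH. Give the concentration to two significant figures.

C₀ = 1.4 × 10^-1 M

[H+] = 10^(-1.88) = 1.32 × 10^-2 M = x
Ka = 10^(−2.85) = 1.41 × 10^-3
Ka = x²/(C₀ − x) ⇒ C₀ = x + x²/Ka
C₀ = 1.32 × 10^-2 + (1.32 × 10^-2)²/(1.41 × 10^-3) = 1.37 × 10^-1 M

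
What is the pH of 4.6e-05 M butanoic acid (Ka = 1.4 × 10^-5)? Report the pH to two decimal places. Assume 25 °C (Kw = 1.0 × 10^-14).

CH3(CH2)2COOH ⇌ CH3(CH2)2COO- + H+
From the ICE table, Ka = x²/(4.6e-05 − x) = 1.4 × 10^-5.
x is not negligible relative to C₀; solve x² + 1.4e-05·x − 6.44e-10 = 0.
x = (−Ka + √(Ka² + 4·Ka·C₀))/2 = 1.93 × 10^-5 M
pH = −log[H+] = −log(1.93 × 10^-5) = 4.71

pH = 4.71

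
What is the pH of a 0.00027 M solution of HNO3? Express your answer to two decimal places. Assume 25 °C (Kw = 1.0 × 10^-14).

HNO3 is a strong acid and dissociates completely, so [H+] = 0.00027 M.
pH = -log(0.00027) = 3.57

pH = 3.57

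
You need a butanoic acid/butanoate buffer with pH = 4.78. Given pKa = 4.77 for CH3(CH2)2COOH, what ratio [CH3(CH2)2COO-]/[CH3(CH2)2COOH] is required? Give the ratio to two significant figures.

pH = pKa + log(r) ⇒ log(r) = 4.78 − 4.77 = +0.01
r = [CH3(CH2)2COO-]/[CH3(CH2)2COOH] = 10^(+0.01) = 1.02

ratio = 1.0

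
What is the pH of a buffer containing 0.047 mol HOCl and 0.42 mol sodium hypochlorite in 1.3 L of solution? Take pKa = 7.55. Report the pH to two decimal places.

pH = 8.50

Henderson–Hasselbalch: pH = pKa + log([OCl-]/[HOCl]) = 7.55 + log(0.42/0.047)
pH = 7.55 + (+0.951) = 8.50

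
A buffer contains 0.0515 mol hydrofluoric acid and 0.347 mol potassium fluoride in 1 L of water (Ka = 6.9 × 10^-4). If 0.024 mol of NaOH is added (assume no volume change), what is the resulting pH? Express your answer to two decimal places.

pH = 4.29

OH- converts HF to F-: HF → 0.0275 mol, F- → 0.371 mol.
pKa = −log(6.9 × 10^-4) = 3.161
Henderson–Hasselbalch with mole ratio 0.371/0.0275: pH = 3.161 + (+1.130)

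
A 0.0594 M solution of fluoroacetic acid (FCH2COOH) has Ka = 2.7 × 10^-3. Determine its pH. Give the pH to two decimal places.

pH = 1.94

FCH2COOH ⇌ FCH2COO- + H+
From the ICE table, Ka = [H+]²/(0.0594 − [H+]) = 2.7 × 10^-3.
[H+] is not negligible relative to C₀; solve [H+]² + 0.0027·[H+] − 0.00016 = 0.
[H+] = [−0.0027 + √(0.0027² + 0.000642)]/2 = 1.14 × 10^-2 M
pH = −log(1.14 × 10^-2) = 1.94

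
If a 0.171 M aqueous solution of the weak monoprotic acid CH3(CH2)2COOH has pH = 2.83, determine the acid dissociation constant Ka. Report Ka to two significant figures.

Ka = 1.3 × 10^-5

[H+] = 10^(-2.83) = 1.48 × 10^-3 M
At equilibrium [HA] = 0.171 − 1.48 × 10^-3 = 1.70 × 10^-1 M
Ka = [H+][A-]/[HA] = (1.48 × 10^-3)² / 1.70 × 10^-1 = 1.3 × 10^-5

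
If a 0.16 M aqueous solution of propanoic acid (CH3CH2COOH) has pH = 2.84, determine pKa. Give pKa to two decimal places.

pKa = 4.88

[H+] = 10^(-2.84) = 1.45 × 10^-3 M
At equilibrium [HA] = 0.16 − 1.45 × 10^-3 = 1.59 × 10^-1 M
Ka = [H+][A-]/[HA] = (1.45 × 10^-3)² / 1.59 × 10^-1 = 1.32 × 10^-5
pKa = -log(1.32 × 10^-5) = 4.88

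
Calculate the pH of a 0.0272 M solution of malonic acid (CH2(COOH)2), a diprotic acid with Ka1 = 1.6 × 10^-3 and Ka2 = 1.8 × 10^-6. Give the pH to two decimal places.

Since Ka1 ≫ Ka2, the first ionization dominates [H+].
Ka1 = x²/(0.0272 − x) = 1.6 × 10^-3
Solving the quadratic: x = (−Ka1 + √(Ka1² + 4·Ka1·C₀))/2 = 5.85 × 10^-3 M
pH = −log(5.85 × 10^-3) = 2.23

pH = 2.23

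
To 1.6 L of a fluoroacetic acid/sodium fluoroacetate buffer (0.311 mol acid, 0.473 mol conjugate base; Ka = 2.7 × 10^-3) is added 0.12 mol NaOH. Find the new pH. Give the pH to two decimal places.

OH- converts FCH2COOH to FCH2COO-: FCH2COOH → 0.191 mol, FCH2COO- → 0.593 mol.
pKa = −log(2.7 × 10^-3) = 2.569
pH = pKa + log(n_FCH2COO-/n_FCH2COOH) = 2.569 + log(0.593/0.191) = 2.569 + (+0.492)

pH = 3.06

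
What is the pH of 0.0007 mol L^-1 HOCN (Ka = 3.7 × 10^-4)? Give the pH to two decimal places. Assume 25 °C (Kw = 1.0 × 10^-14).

HOCN ⇌ OCN- + H+
Ka = x²/(0.0007 − x) = 3.7 × 10^-4
The 5% rule fails; solving x² + Ka·x − Ka·C₀ = 0 exactly:
x = (−Ka + √(Ka² + 4·Ka·C₀))/2 = 3.57 × 10^-4 M
pH = −log(3.57 × 10^-4) = 3.45

pH = 3.45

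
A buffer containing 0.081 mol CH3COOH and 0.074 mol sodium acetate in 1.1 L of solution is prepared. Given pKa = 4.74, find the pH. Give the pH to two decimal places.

pH = 4.70

pH = pKa + log([A⁻]/[HA]) = 4.74 + log(0.074/0.081)
pH = 4.74 + (-0.039) = 4.70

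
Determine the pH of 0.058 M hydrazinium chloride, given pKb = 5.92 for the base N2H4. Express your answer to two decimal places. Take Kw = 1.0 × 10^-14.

N2H5+ is the conjugate acid of the weak base N2H4.
Kb = 10^(−5.92) = 1.20 × 10^-6
Ka = Kw/Kb = 1.0×10^-14 / 1.20 × 10^-6 = 8.33 × 10^-9
Ka = x²/(0.058 − x) = 8.33 × 10^-9
Assume x ≪ 0.058: x ≈ √(8.33 × 10^-9 × 0.058) = 2.20 × 10^-5 M
Check: 0.038% ionized — well under 5%, approximation valid.
pH = −log(2.20 × 10^-5) = 4.66

pH = 4.66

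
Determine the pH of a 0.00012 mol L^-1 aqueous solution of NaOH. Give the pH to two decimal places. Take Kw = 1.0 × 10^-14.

pH = 10.08

NaOH is a strong base; [OH-] = 0.00012 M.
pOH = -log(0.00012) = 3.92
pH = 14.00 - 3.92 = 10.08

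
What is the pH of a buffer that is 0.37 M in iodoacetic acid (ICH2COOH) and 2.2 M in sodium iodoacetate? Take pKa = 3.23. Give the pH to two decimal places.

pH = 4.00

pH = pKa + log([A⁻]/[HA]) = 3.23 + log(2.2/0.37)
pH = 3.23 + (+0.774) = 4.00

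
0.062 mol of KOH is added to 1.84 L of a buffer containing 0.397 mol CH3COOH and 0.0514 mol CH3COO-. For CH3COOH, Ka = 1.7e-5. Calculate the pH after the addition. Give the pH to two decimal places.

After neutralization: n(CH3COOH) = 0.335 mol, n(CH3COO-) = 0.113 mol.
pKa = −log(1.7 × 10^-5) = 4.770
pH = pKa + log(n_CH3COO-/n_CH3COOH) = 4.770 + log(0.113/0.335) = 4.770 + (-0.472)

pH = 4.30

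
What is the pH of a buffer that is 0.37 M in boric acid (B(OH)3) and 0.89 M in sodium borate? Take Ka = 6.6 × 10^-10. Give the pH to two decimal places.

pH = 9.56

pKa = −log(6.6 × 10^-10) = 9.180
pH = pKa + log([A⁻]/[HA]) = 9.180 + log(0.89/0.37)
pH = 9.180 + (+0.381) = 9.56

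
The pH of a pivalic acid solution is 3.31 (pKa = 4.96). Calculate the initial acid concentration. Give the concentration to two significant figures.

C₀ = 2.2 × 10^-2 M

[H+] = 10^(-3.31) = 4.90 × 10^-4 M = x
Ka = 10^(−4.96) = 1.10 × 10^-5
Ka = x²/(C₀ − x) ⇒ C₀ = x + x²/Ka
C₀ = 4.90 × 10^-4 + (4.90 × 10^-4)²/(1.10 × 10^-5) = 2.23 × 10^-2 M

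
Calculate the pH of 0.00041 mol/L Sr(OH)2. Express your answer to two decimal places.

pH = 10.91

Sr(OH)2 is a strong base (each formula unit releases 2 OH-); [OH-] = 0.00082 M.
pOH = -log(0.00082) = 3.09
pH = 14.00 - 3.09 = 10.91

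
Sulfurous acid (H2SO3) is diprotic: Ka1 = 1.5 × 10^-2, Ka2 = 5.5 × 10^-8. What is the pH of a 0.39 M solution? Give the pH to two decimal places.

pH = 1.16

Ka1 ≫ Ka2, so treat the first dissociation as the only significant source of H+.
Ka1 = x²/(0.39 − x) = 1.5 × 10^-2
Solving the quadratic: x = (−Ka1 + √(Ka1² + 4·Ka1·C₀))/2 = 6.94 × 10^-2 M
pH = −log(6.94 × 10^-2) = 1.16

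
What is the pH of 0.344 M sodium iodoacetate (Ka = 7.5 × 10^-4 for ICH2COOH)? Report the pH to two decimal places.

ICH2COO- is the conjugate base of the weak acid ICH2COOH.
Kb = Kw/Ka = 1.0×10^-14 / 7.5 × 10^-4 = 1.33 × 10^-11
From the ICE table, Kb = [OH-]²/(0.344 − [OH-]) = 1.33 × 10^-11.
Neglecting [OH-] in the denominator: [OH-] = √(1.33 × 10^-11 × 0.344) = 2.14 × 10^-6 M
Check: 0.00062% ionized — well under 5%, approximation valid.
pOH = −log(2.14 × 10^-6) = 5.67; pH = 14.00 − 5.67 = 8.33

pH = 8.33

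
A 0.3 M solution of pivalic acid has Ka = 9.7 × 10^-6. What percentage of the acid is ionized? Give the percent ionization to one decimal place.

0.6%

(CH3)3CCOOH ⇌ (CH3)3CCOO- + H+; let x = [H+] at equilibrium.
x ≈ √(Ka·C₀) = √(9.7 × 10^-6 × 0.3) = 1.71 × 10^-3 M
Fraction ionized = 1.71 × 10^-3 / 0.3 = 0.0057 → 0.6%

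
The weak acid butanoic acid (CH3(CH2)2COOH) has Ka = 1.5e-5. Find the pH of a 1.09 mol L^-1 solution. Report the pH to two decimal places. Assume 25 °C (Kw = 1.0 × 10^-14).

pH = 2.39

CH3(CH2)2COOH ⇌ CH3(CH2)2COO- + H+
From the ICE table, Ka = [H+]²/(1.09 − [H+]) = 1.5 × 10^-5.
Neglecting [H+] in the denominator: [H+] = √(1.5 × 10^-5 × 1.09) = 4.04 × 10^-3 M
pH = −log[H+] = −log(4.04 × 10^-3) = 2.39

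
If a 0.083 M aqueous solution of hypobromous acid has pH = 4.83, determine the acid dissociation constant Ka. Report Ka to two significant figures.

[H+] = 10^(-4.83) = 1.48 × 10^-5 M
At equilibrium [HA] = 0.083 − 1.48 × 10^-5 = 8.30 × 10^-2 M
Ka = [H+][A-]/[HA] = (1.48 × 10^-5)² / 8.30 × 10^-2 = 2.6 × 10^-9

Ka = 2.6 × 10^-9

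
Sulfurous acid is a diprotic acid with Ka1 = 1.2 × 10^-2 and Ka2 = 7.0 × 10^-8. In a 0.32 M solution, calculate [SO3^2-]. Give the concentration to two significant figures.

7.0 × 10^-8 M

First ionization gives [H+] ≈ [HSO3-] = 5.63 × 10^-2 M.
Second step: Ka2 = [H+][SO3^2-]/[HSO3-] ≈ [SO3^2-] (since [H+] ≈ [HSO3-]).
So [SO3^2-] ≈ Ka2.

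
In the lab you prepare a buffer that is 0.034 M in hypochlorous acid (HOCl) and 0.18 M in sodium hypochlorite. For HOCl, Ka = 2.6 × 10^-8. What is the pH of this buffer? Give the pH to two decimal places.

pH = 8.31

pKa = −log(2.6 × 10^-8) = 7.585
Henderson–Hasselbalch: pH = pKa + log([OCl-]/[HOCl]) = 7.585 + log(0.18/0.034)
pH = 7.585 + (+0.724) = 8.31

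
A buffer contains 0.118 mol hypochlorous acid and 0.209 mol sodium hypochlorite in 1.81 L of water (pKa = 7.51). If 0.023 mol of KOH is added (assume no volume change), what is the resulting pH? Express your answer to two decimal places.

pH = 7.90

OH- converts HOCl to OCl-: HOCl → 0.095 mol, OCl- → 0.232 mol.
pH = pKa + log(n_OCl-/n_HOCl) = 7.51 + log(0.232/0.095) = 7.51 + (+0.388)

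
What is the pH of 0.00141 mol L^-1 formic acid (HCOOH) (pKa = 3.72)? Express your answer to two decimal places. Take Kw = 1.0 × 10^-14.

HCOOH ⇌ HCOO- + H+
Ka = 10^(−3.72) = 1.91 × 10^-4
From the ICE table, Ka = x²/(0.00141 − x) = 1.91 × 10^-4.
Here C₀/Ka ≈ 7.38, so the small-x approximation fails. Use the quadratic:
x = (−Ka + √(Ka² + 4·Ka·C₀))/2 = 4.32 × 10^-4 M
pH = −log[H+] = −log(4.32 × 10^-4) = 3.36

pH = 3.36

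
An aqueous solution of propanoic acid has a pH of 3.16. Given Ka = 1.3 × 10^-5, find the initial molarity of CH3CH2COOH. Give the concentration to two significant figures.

C₀ = 3.8 × 10^-2 M

[H+] = 10^(-3.16) = 6.92 × 10^-4 M = x
Ka = x²/(C₀ − x) ⇒ C₀ = x + x²/Ka
C₀ = 6.92 × 10^-4 + (6.92 × 10^-4)²/(1.3 × 10^-5) = 3.75 × 10^-2 M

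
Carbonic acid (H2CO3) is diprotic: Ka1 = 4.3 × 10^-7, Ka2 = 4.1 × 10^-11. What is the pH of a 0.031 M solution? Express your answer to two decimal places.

pH = 3.94

Since Ka1 ≫ Ka2, the first ionization dominates [H+].
Ka1 = x²/(0.031 − x) = 4.3 × 10^-7
x ≈ √(4.3 × 10^-7 × 0.031) = 1.15 × 10^-4 M
pH = −log(1.15 × 10^-4) = 3.94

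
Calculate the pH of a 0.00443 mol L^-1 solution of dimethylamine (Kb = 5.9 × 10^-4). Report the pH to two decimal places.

(CH3)2NH + H2O ⇌ (CH3)2NH2+ + OH-
From the ICE table, Kb = [OH-]²/(0.00443 − [OH-]) = 5.9 × 10^-4.
The 5% rule fails; solving [OH-]² + Kb·[OH-] − Kb·C₀ = 0 exactly:
[OH-] = (−Kb + √(Kb² + 4·Kb·C₀))/2 = 1.35 × 10^-3 M
pOH = −log(1.35 × 10^-3) = 2.87; pH = 14.00 − 2.87 = 11.13

pH = 11.13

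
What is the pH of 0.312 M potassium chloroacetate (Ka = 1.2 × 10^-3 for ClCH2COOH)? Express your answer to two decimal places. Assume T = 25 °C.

pH = 8.21

ClCH2COO- is the conjugate base of the weak acid ClCH2COOH.
Kb = Kw/Ka = 1.0×10^-14 / 1.2 × 10^-3 = 8.33 × 10^-12
Kb = [OH-]²/(0.312 − [OH-]) = 8.33 × 10^-12
Since Kb ≪ C₀, [OH-] ≈ √(Kb·C₀) = 1.61 × 10^-6 M.
pOH = 5.79, so pH = 14.00 − pOH = 8.21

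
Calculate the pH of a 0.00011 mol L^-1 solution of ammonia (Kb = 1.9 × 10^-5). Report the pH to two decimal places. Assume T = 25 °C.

pH = 9.57

NH3 + H2O ⇌ NH4+ + OH-
Kb = x²/(0.00011 − x) = 1.9 × 10^-5
Here C₀/Kb ≈ 5.79, so the small-x approximation fails. Use the quadratic:
x = [−1.9e-05 + √(1.9e-05² + 8.36e-09)]/2 = 3.72 × 10^-5 M
pOH = −log(3.72 × 10^-5) = 4.43; pH = 14.00 − 4.43 = 9.57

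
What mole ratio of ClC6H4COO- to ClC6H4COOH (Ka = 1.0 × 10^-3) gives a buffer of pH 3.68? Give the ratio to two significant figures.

ratio = 4.8

pKa = -log(1.0 × 10^-3) = 3.000
pH = pKa + log(r) ⇒ log(r) = 3.68 − 3.000 = +0.680
r = [ClC6H4COO-]/[ClC6H4COOH] = 10^(+0.680) = 4.79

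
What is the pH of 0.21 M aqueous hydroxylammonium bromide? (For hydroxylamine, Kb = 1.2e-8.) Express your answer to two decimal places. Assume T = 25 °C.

NH3OH+ is the conjugate acid of the weak base NH2OH.
Ka = Kw/Kb = 1.0×10^-14 / 1.2 × 10^-8 = 8.33 × 10^-7
Let x = [H+] at equilibrium. Ka = x²/(0.21 − x).
Since Ka ≪ C₀, x ≈ √(Ka·C₀) = 4.18 × 10^-4 M.
(x/C₀ = 0.2% < 5%, so the approximation holds.)
pH = −log[H+] = −log(4.18 × 10^-4) = 3.38

pH = 3.38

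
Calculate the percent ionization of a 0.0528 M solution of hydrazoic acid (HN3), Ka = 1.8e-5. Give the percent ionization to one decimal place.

HN3 ⇌ N3- + H+; let x = [H+] at equilibrium.
x ≈ √(Ka·C₀) = √(1.8 × 10^-5 × 0.0528) = 9.75 × 10^-4 M
% ionization = x/C₀ × 100% = 9.75 × 10^-4/0.0528 × 100% = 1.8%

1.8%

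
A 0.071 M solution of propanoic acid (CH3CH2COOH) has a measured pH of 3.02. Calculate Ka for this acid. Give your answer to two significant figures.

Ka = 1.3 × 10^-5

[H+] = 10^(-3.02) = 9.55 × 10^-4 M
At equilibrium [HA] = 0.071 − 9.55 × 10^-4 = 7.00 × 10^-2 M
Ka = [H+][A-]/[HA] = (9.55 × 10^-4)² / 7.00 × 10^-2 = 1.3 × 10^-5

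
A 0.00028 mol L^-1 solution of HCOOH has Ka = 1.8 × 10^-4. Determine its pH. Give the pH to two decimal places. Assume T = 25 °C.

HCOOH ⇌ HCOO- + H+
Let x = [H+] at equilibrium. Ka = x²/(0.00028 − x).
The 5% rule fails; solving x² + Ka·x − Ka·C₀ = 0 exactly:
x = [−0.00018 + √(0.00018² + 2.02e-07)]/2 = 1.52 × 10^-4 M
pH = −log[H+] = −log(1.52 × 10^-4) = 3.82

pH = 3.82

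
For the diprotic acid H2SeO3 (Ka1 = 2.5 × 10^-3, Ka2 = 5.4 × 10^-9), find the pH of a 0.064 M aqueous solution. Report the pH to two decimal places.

pH = 1.94

Since Ka1 ≫ Ka2, the first ionization dominates [H+].
Ka1 = x²/(0.064 − x) = 2.5 × 10^-3
Solving the quadratic: x = (−Ka1 + √(Ka1² + 4·Ka1·C₀))/2 = 1.15 × 10^-2 M
pH = −log(1.15 × 10^-2) = 1.94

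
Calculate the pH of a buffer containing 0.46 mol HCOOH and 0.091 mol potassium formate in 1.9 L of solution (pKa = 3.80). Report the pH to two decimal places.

pH = 3.10

pH = pKa + log([A⁻]/[HA]) = 3.80 + log(0.091/0.46)
pH = 3.80 + (-0.704) = 3.10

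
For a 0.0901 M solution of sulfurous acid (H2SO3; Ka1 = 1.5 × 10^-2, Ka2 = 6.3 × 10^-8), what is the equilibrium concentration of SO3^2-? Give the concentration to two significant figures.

First ionization gives [H+] ≈ [HSO3-] = 3.00 × 10^-2 M.
Second step: Ka2 = [H+][SO3^2-]/[HSO3-] ≈ [SO3^2-] (since [H+] ≈ [HSO3-]).
So [SO3^2-] ≈ Ka2.

6.3 × 10^-8 M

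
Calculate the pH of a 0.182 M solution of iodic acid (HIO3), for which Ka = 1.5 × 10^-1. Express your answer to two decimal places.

HIO3 ⇌ IO3- + H+
Ka = [H+]²/(0.182 − [H+]) = 1.5 × 10^-1
[H+] is not negligible relative to C₀; solve [H+]² + 0.15·[H+] − 0.0273 = 0.
[H+] = [−0.15 + √(0.15² + 0.109)]/2 = 1.06 × 10^-1 M
pH = −log[H+] = −log(1.06 × 10^-1) = 0.97

pH = 0.97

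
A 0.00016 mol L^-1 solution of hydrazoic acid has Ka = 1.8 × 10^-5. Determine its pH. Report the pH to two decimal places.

HN3 ⇌ N3- + H+
From the ICE table, Ka = x²/(0.00016 − x) = 1.8 × 10^-5.
x is not negligible relative to C₀; solve x² + 1.8e-05·x − 2.88e-09 = 0.
x = [−1.8e-05 + √(1.8e-05² + 1.15e-08)]/2 = 4.54 × 10^-5 M
pH = −log(4.54 × 10^-5) = 4.34

pH = 4.34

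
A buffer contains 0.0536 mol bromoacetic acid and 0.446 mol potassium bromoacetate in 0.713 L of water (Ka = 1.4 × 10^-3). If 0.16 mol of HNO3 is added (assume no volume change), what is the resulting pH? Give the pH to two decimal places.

pH = 2.98

After neutralization: n(BrCH2COOH) = 0.214 mol, n(BrCH2COO-) = 0.286 mol.
pKa = −log(1.4 × 10^-3) = 2.854
pH = pKa + log([A⁻]/[HA]) = 2.854 + log(0.286/0.214) = 2.854 +0.126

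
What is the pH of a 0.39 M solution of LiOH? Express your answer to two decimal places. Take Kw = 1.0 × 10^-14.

LiOH is a strong base; [OH-] = 0.39 M.
pOH = -log(0.39) = 0.41
pH = 14.00 - 0.41 = 13.59

pH = 13.59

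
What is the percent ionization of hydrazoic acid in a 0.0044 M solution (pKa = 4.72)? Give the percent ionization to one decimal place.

HN3 ⇌ N3- + H+; let x = [H+] at equilibrium.
Ka = 10^(−4.72) = 1.91 × 10^-5
Solve x² + 1.91e-05x − 8.4e-08 = 0 → x = 2.81 × 10^-4 M
% ionization = x/C₀ × 100% = 2.81 × 10^-4/0.0044 × 100% = 6.4%

6.4%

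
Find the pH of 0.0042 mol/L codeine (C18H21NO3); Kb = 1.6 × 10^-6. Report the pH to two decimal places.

pH = 9.91

C18H21NO3 + H2O ⇌ C18H22NO3+ + OH-
Kb = [OH-]²/(0.0042 − [OH-]) = 1.6 × 10^-6
Assume [OH-] ≪ 0.0042: [OH-] ≈ √(1.6 × 10^-6 × 0.0042) = 8.20 × 10^-5 M
Check: 2% ionized — well under 5%, approximation valid.
pOH = −log(8.20 × 10^-5) = 4.09; pH = 14.00 − 4.09 = 9.91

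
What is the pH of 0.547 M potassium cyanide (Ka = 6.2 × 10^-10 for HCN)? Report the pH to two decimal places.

pH = 11.47

CN- is the conjugate base of the weak acid HCN.
Kb = Kw/Ka = 1.0×10^-14 / 6.2 × 10^-10 = 1.61 × 10^-5
From the ICE table, Kb = [OH-]²/(0.547 − [OH-]) = 1.61 × 10^-5.
Assume [OH-] ≪ 0.547: [OH-] ≈ √(1.61 × 10^-5 × 0.547) = 2.97 × 10^-3 M
Check: 0.54% ionized — well under 5%, approximation valid.
pOH = 2.53, so pH = 14.00 − pOH = 11.47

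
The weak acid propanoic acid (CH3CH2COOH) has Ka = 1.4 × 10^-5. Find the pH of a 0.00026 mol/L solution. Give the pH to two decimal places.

pH = 4.27

CH3CH2COOH ⇌ CH3CH2COO- + H+
Ka = [H+]²/(0.00026 − [H+]) = 1.4 × 10^-5
[H+] is not negligible relative to C₀; solve [H+]² + 1.4e-05·[H+] − 3.64e-09 = 0.
[H+] = [−1.4e-05 + √(1.4e-05² + 1.46e-08)]/2 = 5.37 × 10^-5 M
pH = −log[H+] = −log(5.37 × 10^-5) = 4.27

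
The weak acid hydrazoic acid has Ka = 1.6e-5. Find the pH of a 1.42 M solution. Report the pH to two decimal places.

HN3 ⇌ N3- + H+
From the ICE table, Ka = [H+]²/(1.42 − [H+]) = 1.6 × 10^-5.
Since Ka ≪ C₀, [H+] ≈ √(Ka·C₀) = 4.77 × 10^-3 M.
pH = −log[H+] = −log(4.77 × 10^-3) = 2.32

pH = 2.32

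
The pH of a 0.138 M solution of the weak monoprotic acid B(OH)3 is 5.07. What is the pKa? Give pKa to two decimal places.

pKa = 9.28

[H+] = 10^(-5.07) = 8.51 × 10^-6 M
At equilibrium [HA] = 0.138 − 8.51 × 10^-6 = 1.38 × 10^-1 M
Ka = [H+][A-]/[HA] = (8.51 × 10^-6)² / 1.38 × 10^-1 = 5.25 × 10^-10
pKa = -log(5.25 × 10^-10) = 9.28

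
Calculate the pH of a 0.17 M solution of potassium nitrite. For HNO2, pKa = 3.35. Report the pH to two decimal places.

NO2- is the conjugate base of the weak acid HNO2.
Ka = 10^(−3.35) = 4.47 × 10^-4
Kb = Kw/Ka = 1.0×10^-14 / 4.47 × 10^-4 = 2.24 × 10^-11
From the ICE table, Kb = [OH-]²/(0.17 − [OH-]) = 2.24 × 10^-11.
Assume [OH-] ≪ 0.17: [OH-] ≈ √(2.24 × 10^-11 × 0.17) = 1.95 × 10^-6 M
pOH = −log(1.95 × 10^-6) = 5.71; pH = 14.00 − 5.71 = 8.29

pH = 8.29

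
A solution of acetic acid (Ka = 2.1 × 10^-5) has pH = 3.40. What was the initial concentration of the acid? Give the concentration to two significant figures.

C₀ = 7.9 × 10^-3 M

[H+] = 10^(-3.40) = 3.98 × 10^-4 M = x
Ka = x²/(C₀ − x) ⇒ C₀ = x + x²/Ka
C₀ = 3.98 × 10^-4 + (3.98 × 10^-4)²/(2.1 × 10^-5) = 7.94 × 10^-3 M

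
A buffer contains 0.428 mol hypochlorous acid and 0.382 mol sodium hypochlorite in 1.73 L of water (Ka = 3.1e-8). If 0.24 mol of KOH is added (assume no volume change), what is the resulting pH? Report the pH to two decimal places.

After neutralization: n(HOCl) = 0.188 mol, n(OCl-) = 0.622 mol.
pKa = −log(3.1 × 10^-8) = 7.509
pH = pKa + log([A⁻]/[HA]) = 7.509 + log(0.622/0.188) = 7.509 +0.520

pH = 8.03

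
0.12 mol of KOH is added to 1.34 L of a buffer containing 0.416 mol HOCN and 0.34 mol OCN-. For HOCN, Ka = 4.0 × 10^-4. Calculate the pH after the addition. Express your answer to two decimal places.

pH = 3.59

OH- converts HOCN to OCN-: HOCN → 0.296 mol, OCN- → 0.46 mol.
pKa = −log(4.0 × 10^-4) = 3.398
Henderson–Hasselbalch with mole ratio 0.46/0.296: pH = 3.398 + (+0.191)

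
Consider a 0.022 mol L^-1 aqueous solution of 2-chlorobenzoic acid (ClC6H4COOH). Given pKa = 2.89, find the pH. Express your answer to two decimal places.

pH = 2.33

ClC6H4COOH ⇌ ClC6H4COO- + H+
Ka = 10^(−2.89) = 1.29 × 10^-3
From the ICE table, Ka = [H+]²/(0.022 − [H+]) = 1.29 × 10^-3.
The 5% rule fails; solving [H+]² + Ka·[H+] − Ka·C₀ = 0 exactly:
[H+] = (−Ka + √(Ka² + 4·Ka·C₀))/2 = 4.72 × 10^-3 M
pH = −log(4.72 × 10^-3) = 2.33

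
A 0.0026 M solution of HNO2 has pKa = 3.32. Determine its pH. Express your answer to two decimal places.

HNO2 ⇌ NO2- + H+
Ka = 10^(−3.32) = 4.79 × 10^-4
Ka = [H+]²/(0.0026 − [H+]) = 4.79 × 10^-4
Here C₀/Ka ≈ 5.43, so the small-[H+] approximation fails. Use the quadratic:
[H+] = [−0.000479 + √(0.000479² + 4.98e-06)]/2 = 9.02 × 10^-4 M
pH = −log[H+] = −log(9.02 × 10^-4) = 3.04

pH = 3.04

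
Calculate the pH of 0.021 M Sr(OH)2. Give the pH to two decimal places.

pH = 12.62

Sr(OH)2 is a strong base (each formula unit releases 2 OH-); [OH-] = 0.042 M.
pOH = -log(0.042) = 1.38
pH = 14.00 - 1.38 = 12.62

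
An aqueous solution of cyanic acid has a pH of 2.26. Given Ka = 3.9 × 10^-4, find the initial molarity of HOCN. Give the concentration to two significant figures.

C₀ = 8.3 × 10^-2 M

[H+] = 10^(-2.26) = 5.50 × 10^-3 M = x
Ka = x²/(C₀ − x) ⇒ C₀ = x + x²/Ka
C₀ = 5.50 × 10^-3 + (5.50 × 10^-3)²/(3.9 × 10^-4) = 8.31 × 10^-2 M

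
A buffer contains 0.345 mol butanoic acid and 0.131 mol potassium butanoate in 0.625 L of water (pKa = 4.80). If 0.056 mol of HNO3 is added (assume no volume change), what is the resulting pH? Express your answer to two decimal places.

Added H+ converts CH3(CH2)2COO- to CH3(CH2)2COOH: CH3(CH2)2COOH → 0.401 mol, CH3(CH2)2COO- → 0.075 mol.
pH = pKa + log(n_CH3(CH2)2COO-/n_CH3(CH2)2COOH) = 4.80 + log(0.075/0.401) = 4.80 + (-0.728)

pH = 4.07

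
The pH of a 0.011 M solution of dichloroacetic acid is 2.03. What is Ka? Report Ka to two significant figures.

Ka = 5.2 × 10^-2

[H+] = 10^(-2.03) = 9.33 × 10^-3 M
At equilibrium [HA] = 0.011 − 9.33 × 10^-3 = 1.67 × 10^-3 M
Ka = [H+][A-]/[HA] = (9.33 × 10^-3)² / 1.67 × 10^-3 = 5.2 × 10^-2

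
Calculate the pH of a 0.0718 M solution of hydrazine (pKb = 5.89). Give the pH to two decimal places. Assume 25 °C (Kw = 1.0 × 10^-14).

pH = 10.48

N2H4 + H2O ⇌ N2H5+ + OH-
Kb = 10^(−5.89) = 1.29 × 10^-6
Let x = [OH-] at equilibrium. Kb = x²/(0.0718 − x).
Assume x ≪ 0.0718: x ≈ √(1.29 × 10^-6 × 0.0718) = 3.04 × 10^-4 M
pOH = 3.52, so pH = 14.00 − pOH = 10.48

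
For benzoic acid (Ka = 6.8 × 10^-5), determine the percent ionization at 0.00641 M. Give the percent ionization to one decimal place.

9.8%

C6H5COOH ⇌ C6H5COO- + H+; let x = [H+] at equilibrium.
Solve x² + 6.8e-05x − 4.36e-07 = 0 → x = 6.27 × 10^-4 M
% ionization = x/C₀ × 100% = 6.27 × 10^-4/0.00641 × 100% = 9.8%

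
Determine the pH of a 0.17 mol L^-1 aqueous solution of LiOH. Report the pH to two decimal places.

LiOH is a strong base; [OH-] = 0.17 M.
pOH = -log(0.17) = 0.77
pH = 14.00 - 0.77 = 13.23

pH = 13.23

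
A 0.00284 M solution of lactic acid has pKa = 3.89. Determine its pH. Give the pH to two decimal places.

CH3CH(OH)COOH ⇌ CH3CH(OH)COO- + H+
Ka = 10^(−3.89) = 1.29 × 10^-4
Let x = [H+] at equilibrium. Ka = x²/(0.00284 − x).
Here C₀/Ka ≈ 22, so the small-x approximation fails. Use the quadratic:
x = (−Ka + √(Ka² + 4·Ka·C₀))/2 = 5.44 × 10^-4 M
pH = −log[H+] = −log(5.44 × 10^-4) = 3.26

pH = 3.26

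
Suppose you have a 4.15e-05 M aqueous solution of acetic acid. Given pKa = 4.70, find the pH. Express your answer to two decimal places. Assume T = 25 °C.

CH3COOH ⇌ CH3COO- + H+
Ka = 10^(−4.70) = 2.00 × 10^-5
Let x = [H+] at equilibrium. Ka = x²/(4.15e-05 − x).
Here C₀/Ka ≈ 2.07, so the small-x approximation fails. Use the quadratic:
x = [−2e-05 + √(2e-05² + 3.32e-09)]/2 = 2.05 × 10^-5 M
pH = −log(2.05 × 10^-5) = 4.69

pH = 4.69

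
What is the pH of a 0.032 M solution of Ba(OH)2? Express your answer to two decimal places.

Ba(OH)2 is a strong base (each formula unit releases 2 OH-); [OH-] = 0.064 M.
pOH = -log(0.064) = 1.19
pH = 14.00 - 1.19 = 12.81

pH = 12.81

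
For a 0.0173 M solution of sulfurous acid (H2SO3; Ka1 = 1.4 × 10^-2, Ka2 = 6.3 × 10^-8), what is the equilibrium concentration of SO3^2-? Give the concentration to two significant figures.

6.3 × 10^-8 M

First ionization gives [H+] ≈ [HSO3-] = 1.01 × 10^-2 M.
Second step: Ka2 = [H+][SO3^2-]/[HSO3-] ≈ [SO3^2-] (since [H+] ≈ [HSO3-]).
So [SO3^2-] ≈ Ka2.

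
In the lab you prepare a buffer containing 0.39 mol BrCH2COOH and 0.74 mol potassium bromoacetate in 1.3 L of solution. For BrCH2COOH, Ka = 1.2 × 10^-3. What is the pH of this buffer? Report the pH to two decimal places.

pH = 3.20

pKa = −log(1.2 × 10^-3) = 2.921
pH = pKa + log([A⁻]/[HA]) = 2.921 + log(0.74/0.39)
pH = 2.921 + (+0.278) = 3.20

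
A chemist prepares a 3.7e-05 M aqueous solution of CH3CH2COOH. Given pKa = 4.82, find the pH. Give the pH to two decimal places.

pH = 4.76

CH3CH2COOH ⇌ CH3CH2COO- + H+
Ka = 10^(−4.82) = 1.51 × 10^-5
From the ICE table, Ka = [H+]²/(3.7e-05 − [H+]) = 1.51 × 10^-5.
Here C₀/Ka ≈ 2.45, so the small-[H+] approximation fails. Use the quadratic:
[H+] = [−1.51e-05 + √(1.51e-05² + 2.23e-09)]/2 = 1.73 × 10^-5 M
pH = −log[H+] = −log(1.73 × 10^-5) = 4.76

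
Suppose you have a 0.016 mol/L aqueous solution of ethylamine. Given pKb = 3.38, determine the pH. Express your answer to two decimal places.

pH = 11.38

C2H5NH2 + H2O ⇌ C2H5NH3+ + OH-
Kb = 10^(−3.38) = 4.17 × 10^-4
From the ICE table, Kb = x²/(0.016 − x) = 4.17 × 10^-4.
The 5% rule fails; solving x² + Kb·x − Kb·C₀ = 0 exactly:
x = [−0.000417 + √(0.000417² + 2.67e-05)]/2 = 2.38 × 10^-3 M
pOH = 2.62, so pH = 14.00 − pOH = 11.38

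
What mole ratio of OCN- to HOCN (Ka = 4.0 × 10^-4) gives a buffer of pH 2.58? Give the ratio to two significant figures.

ratio = 0.15

pKa = -log(4.0 × 10^-4) = 3.398
pH = pKa + log(r) ⇒ log(r) = 2.58 − 3.398 = -0.818
r = [OCN-]/[HOCN] = 10^(-0.818) = 0.152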